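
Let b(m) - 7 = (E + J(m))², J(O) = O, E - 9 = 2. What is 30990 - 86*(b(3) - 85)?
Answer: 20842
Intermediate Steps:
E = 11 (E = 9 + 2 = 11)
b(m) = 7 + (11 + m)²
30990 - 86*(b(3) - 85) = 30990 - 86*((7 + (11 + 3)²) - 85) = 30990 - 86*((7 + 14²) - 85) = 30990 - 86*((7 + 196) - 85) = 30990 - 86*(203 - 85) = 30990 - 86*118 = 30990 - 10148 = 20842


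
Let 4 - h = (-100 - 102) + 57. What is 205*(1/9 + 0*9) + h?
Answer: 1546/9 ≈ 171.78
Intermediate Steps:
h = 149 (h = 4 - ((-100 - 102) + 57) = 4 - (-202 + 57) = 4 - 1*(-145) = 4 + 145 = 149)
205*(1/9 + 0*9) + h = 205*(1/9 + 0*9) + 149 = 205*(1/9 + 0) + 149 = 205*(1/9) + 149 = 205/9 + 149 = 1546/9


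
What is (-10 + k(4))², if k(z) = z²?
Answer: 36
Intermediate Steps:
(-10 + k(4))² = (-10 + 4²)² = (-10 + 16)² = 6² = 36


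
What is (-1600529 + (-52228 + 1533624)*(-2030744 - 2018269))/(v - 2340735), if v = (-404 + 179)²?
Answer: 5998193262677/2290110 ≈ 2.6192e+6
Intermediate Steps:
v = 50625 (v = (-225)² = 50625)
(-1600529 + (-52228 + 1533624)*(-2030744 - 2018269))/(v - 2340735) = (-1600529 + (-52228 + 1533624)*(-2030744 - 2018269))/(50625 - 2340735) = (-1600529 + 1481396*(-4049013))/(-2290110) = (-1600529 - 5998191662148)*(-1/2290110) = -5998193262677*(-1/2290110) = 5998193262677/2290110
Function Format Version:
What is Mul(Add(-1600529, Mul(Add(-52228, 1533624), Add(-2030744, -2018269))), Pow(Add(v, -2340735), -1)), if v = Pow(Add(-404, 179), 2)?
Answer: Rational(5998193262677, 2290110) ≈ 2.6192e+6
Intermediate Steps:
v = 50625 (v = Pow(-225, 2) = 50625)
Mul(Add(-1600529, Mul(Add(-52228, 1533624), Add(-2030744, -2018269))), Pow(Add(v, -2340735), -1)) = Mul(Add(-1600529, Mul(Add(-52228, 1533624), Add(-2030744, -2018269))), Pow(Add(50625, -2340735), -1)) = Mul(Add(-1600529, Mul(1481396, -4049013)), Pow(-2290110, -1)) = Mul(Add(-1600529, -5998191662148), Rational(-1, 2290110)) = Mul(-5998193262677, Rational(-1, 2290110)) = Rational(5998193262677, 2290110)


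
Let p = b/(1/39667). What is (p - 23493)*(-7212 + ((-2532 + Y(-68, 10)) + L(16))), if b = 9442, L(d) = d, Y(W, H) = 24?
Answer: -3634267562984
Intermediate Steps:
p = 374535814 (p = 9442/(1/39667) = 9442*39667 = 374535814)
(p - 23493)*(-7212 + ((-2532 + Y(-68, 10)) + L(16))) = (374535814 - 23493)*(-7212 + ((-2532 + 24) + 16)) = 374512321*(-7212 + (-2508 + 16)) = 374512321*(-7212 - 2492) = 374512321*(-9704) = -3634267562984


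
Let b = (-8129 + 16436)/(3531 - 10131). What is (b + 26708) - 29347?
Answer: -5808569/2200 ≈ -2640.3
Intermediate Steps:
b = -2769/2200 (b = 8307/(-6600) = 8307*(-1/6600) = -2769/2200 ≈ -1.2586)
(b + 26708) - 29347 = (-2769/2200 + 26708) - 29347 = 58754831/2200 - 29347 = -5808569/2200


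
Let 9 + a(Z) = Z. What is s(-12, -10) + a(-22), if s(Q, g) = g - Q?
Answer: -29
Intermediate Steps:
a(Z) = -9 + Z
s(-12, -10) + a(-22) = (-10 - 1*(-12)) + (-9 - 22) = (-10 + 12) - 31 = 2 - 31 = -29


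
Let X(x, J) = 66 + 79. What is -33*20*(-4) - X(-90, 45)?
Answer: 2495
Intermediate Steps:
X(x, J) = 145
-33*20*(-4) - X(-90, 45) = -33*20*(-4) - 1*145 = -660*(-4) - 145 = 2640 - 145 = 2495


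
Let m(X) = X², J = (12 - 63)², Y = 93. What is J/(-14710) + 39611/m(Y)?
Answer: 560181761/127226790 ≈ 4.4030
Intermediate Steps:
J = 2601 (J = (-51)² = 2601)
J/(-14710) + 39611/m(Y) = 2601/(-14710) + 39611/(93²) = 2601*(-1/14710) + 39611/8649 = -2601/14710 + 39611*(1/8649) = -2601/14710 + 39611/8649 = 560181761/127226790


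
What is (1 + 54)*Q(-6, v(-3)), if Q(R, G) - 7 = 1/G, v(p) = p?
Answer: 1100/3 ≈ 366.67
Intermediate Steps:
Q(R, G) = 7 + 1/G
(1 + 54)*Q(-6, v(-3)) = (1 + 54)*(7 + 1/(-3)) = 55*(7 - 1/3) = 55*(20/3) = 1100/3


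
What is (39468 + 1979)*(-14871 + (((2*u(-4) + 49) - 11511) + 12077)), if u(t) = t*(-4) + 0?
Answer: -589542128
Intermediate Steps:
u(t) = -4*t (u(t) = -4*t + 0 = -4*t)
(39468 + 1979)*(-14871 + (((2*u(-4) + 49) - 11511) + 12077)) = (39468 + 1979)*(-14871 + (((2*(-4*(-4)) + 49) - 11511) + 12077)) = 41447*(-14871 + (((2*16 + 49) - 11511) + 12077)) = 41447*(-14871 + (((32 + 49) - 11511) + 12077)) = 41447*(-14871 + ((81 - 11511) + 12077)) = 41447*(-14871 + (-11430 + 12077)) = 41447*(-14871 + 647) = 41447*(-14224) = -589542128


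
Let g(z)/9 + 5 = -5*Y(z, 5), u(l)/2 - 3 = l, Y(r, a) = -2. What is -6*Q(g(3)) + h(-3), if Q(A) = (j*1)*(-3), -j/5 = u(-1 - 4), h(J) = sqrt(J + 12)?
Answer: 363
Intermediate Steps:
h(J) = sqrt(12 + J)
u(l) = 6 + 2*l
g(z) = 45 (g(z) = -45 + 9*(-5*(-2)) = -45 + 9*10 = -45 + 90 = 45)
j = 20 (j = -5*(6 + 2*(-1 - 4)) = -5*(6 + 2*(-5)) = -5*(6 - 10) = -5*(-4) = 20)
Q(A) = -60 (Q(A) = (20*1)*(-3) = 20*(-3) = -60)
-6*Q(g(3)) + h(-3) = -6*(-60) + sqrt(12 - 3) = 360 + sqrt(9) = 360 + 3 = 363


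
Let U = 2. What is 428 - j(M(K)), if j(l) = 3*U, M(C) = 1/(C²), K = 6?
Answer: 422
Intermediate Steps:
M(C) = C⁻²
j(l) = 6 (j(l) = 3*2 = 6)
428 - j(M(K)) = 428 - 1*6 = 428 - 6 = 422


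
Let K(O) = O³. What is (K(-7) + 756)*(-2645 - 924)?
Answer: -1473997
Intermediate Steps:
(K(-7) + 756)*(-2645 - 924) = ((-7)³ + 756)*(-2645 - 924) = (-343 + 756)*(-3569) = 413*(-3569) = -1473997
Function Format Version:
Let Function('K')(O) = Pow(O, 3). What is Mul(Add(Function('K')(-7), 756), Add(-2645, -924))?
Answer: -1473997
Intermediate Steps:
Mul(Add(Function('K')(-7), 756), Add(-2645, -924)) = Mul(Add(Pow(-7, 3), 756), Add(-2645, -924)) = Mul(Add(-343, 756), -3569) = Mul(413, -3569) = -1473997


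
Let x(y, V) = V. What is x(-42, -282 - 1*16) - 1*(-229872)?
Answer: 229574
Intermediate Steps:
x(-42, -282 - 1*16) - 1*(-229872) = (-282 - 1*16) - 1*(-229872) = (-282 - 16) + 229872 = -298 + 229872 = 229574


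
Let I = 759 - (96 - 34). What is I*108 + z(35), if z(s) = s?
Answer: 75311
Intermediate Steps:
I = 697 (I = 759 - 1*62 = 759 - 62 = 697)
I*108 + z(35) = 697*108 + 35 = 75276 + 35 = 75311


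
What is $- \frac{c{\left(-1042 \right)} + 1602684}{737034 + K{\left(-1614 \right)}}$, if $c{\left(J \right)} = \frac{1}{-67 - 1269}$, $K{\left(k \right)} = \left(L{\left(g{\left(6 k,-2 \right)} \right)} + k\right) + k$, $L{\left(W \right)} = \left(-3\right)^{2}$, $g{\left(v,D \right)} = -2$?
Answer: $- \frac{2141185823}{980376840} \approx -2.184$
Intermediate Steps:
$L{\left(W \right)} = 9$
$K{\left(k \right)} = 9 + 2 k$ ($K{\left(k \right)} = \left(9 + k\right) + k = 9 + 2 k$)
$c{\left(J \right)} = - \frac{1}{1336}$ ($c{\left(J \right)} = \frac{1}{-1336} = - \frac{1}{1336}$)
$- \frac{c{\left(-1042 \right)} + 1602684}{737034 + K{\left(-1614 \right)}} = - \frac{- \frac{1}{1336} + 1602684}{737034 + \left(9 + 2 \left(-1614\right)\right)} = - \frac{2141185823}{1336 \left(737034 + \left(9 - 3228\right)\right)} = - \frac{2141185823}{1336 \left(737034 - 3219\right)} = - \frac{2141185823}{1336 \cdot 733815} = \left(-1\right) \frac{2141185823}{980376840} = - \frac{2141185823}{980376840}$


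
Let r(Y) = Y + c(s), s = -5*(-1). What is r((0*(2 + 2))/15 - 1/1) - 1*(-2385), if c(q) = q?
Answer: 2389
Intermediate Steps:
s = 5
r(Y) = 5 + Y (r(Y) = Y + 5 = 5 + Y)
r((0*(2 + 2))/15 - 1/1) - 1*(-2385) = (5 + ((0*(2 + 2))/15 - 1/1)) - 1*(-2385) = (5 + ((0*4)*(1/15) - 1*1)) + 2385 = (5 + (0*(1/15) - 1)) + 2385 = (5 + (0 - 1)) + 2385 = (5 - 1) + 2385 = 4 + 2385 = 2389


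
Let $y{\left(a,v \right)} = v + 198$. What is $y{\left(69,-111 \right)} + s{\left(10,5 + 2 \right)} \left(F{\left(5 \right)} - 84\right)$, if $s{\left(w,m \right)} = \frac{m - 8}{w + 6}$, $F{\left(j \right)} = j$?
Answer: $\frac{1471}{16} \approx 91.938$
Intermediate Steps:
$y{\left(a,v \right)} = 198 + v$
$s{\left(w,m \right)} = \frac{-8 + m}{6 + w}$
$y{\left(69,-111 \right)} + s{\left(10,5 + 2 \right)} \left(F{\left(5 \right)} - 84\right) = \left(198 - 111\right) + \frac{-8 + \left(5 + 2\right)}{6 + 10} \left(5 - 84\right) = 87 + \frac{-8 + 7}{16} \left(-79\right) = 87 + \frac{1}{16} \left(-1\right) \left(-79\right) = 87 - - \frac{79}{16} = 87 + \frac{79}{16} = \frac{1471}{16}$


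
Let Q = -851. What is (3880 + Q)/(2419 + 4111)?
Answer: 3029/6530 ≈ 0.46386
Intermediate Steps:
(3880 + Q)/(2419 + 4111) = (3880 - 851)/(2419 + 4111) = 3029/6530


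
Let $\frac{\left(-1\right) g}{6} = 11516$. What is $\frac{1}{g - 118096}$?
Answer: $- \frac{1}{187192} \approx -5.3421 \cdot 10^{-6}$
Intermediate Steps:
$g = -69096$ ($g = \left(-6\right) 11516 = -69096$)
$\frac{1}{g - 118096} = \frac{1}{-69096 - 118096} = \frac{1}{-187192} = - \frac{1}{187192}$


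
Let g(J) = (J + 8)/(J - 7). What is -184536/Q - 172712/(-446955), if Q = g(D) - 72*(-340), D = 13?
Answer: -156501387256/21886045485 ≈ -7.1507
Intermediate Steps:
g(J) = (8 + J)/(-7 + J)
Q = 48967/2 (Q = (8 + 13)/(-7 + 13) - 72*(-340) = 21/6 + 24480 = (1/6)*21 + 24480 = 7/2 + 24480 = 48967/2 ≈ 24484.)
-184536/Q - 172712/(-446955) = -184536/48967/2 - 172712/(-446955) = -184536*2/48967 - 172712*(-1/446955) = -369072/48967 + 172712/446955 = -156501387256/21886045485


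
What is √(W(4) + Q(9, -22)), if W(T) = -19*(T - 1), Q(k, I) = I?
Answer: I*√79 ≈ 8.8882*I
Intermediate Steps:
W(T) = 19 - 19*T (W(T) = -19*(-1 + T) = 19 - 19*T)
√(W(4) + Q(9, -22)) = √((19 - 19*4) - 22) = √((19 - 76) - 22) = √(-57 - 22) = √(-79) = I*√79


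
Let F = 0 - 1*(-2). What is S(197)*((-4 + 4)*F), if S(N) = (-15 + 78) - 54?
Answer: 0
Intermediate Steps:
S(N) = 9 (S(N) = 63 - 54 = 9)
F = 2 (F = 0 + 2 = 2)
S(197)*((-4 + 4)*F) = 9*((-4 + 4)*2) = 9*(0*2) = 9*0 = 0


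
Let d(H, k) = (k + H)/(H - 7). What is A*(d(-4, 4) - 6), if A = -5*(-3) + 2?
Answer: -102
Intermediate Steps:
A = 17 (A = 15 + 2 = 17)
d(H, k) = (H + k)/(-7 + H)
A*(d(-4, 4) - 6) = 17*((-4 + 4)/(-7 - 4) - 6) = 17*(0/(-11) - 6) = 17*(-1/11*0 - 6) = 17*(0 - 6) = 17*(-6) = -102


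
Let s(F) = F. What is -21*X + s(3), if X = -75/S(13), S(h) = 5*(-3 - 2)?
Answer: -60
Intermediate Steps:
S(h) = -25 (S(h) = 5*(-5) = -25)
X = 3 (X = -75/(-25) = -75*(-1/25) = 3)
-21*X + s(3) = -21*3 + 3 = -63 + 3 = -60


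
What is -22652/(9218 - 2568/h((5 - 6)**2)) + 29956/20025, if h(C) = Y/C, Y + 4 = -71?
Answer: -735192494/771983775 ≈ -0.95234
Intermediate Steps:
Y = -75 (Y = -4 - 71 = -75)
h(C) = -75/C
-22652/(9218 - 2568/h((5 - 6)**2)) + 29956/20025 = -22652/(9218 - 2568*(-(5 - 6)**2/75)) + 29956/20025 = -22652/(9218 - 2568/((-75/((-1)**2)))) + 29956*(1/20025) = -22652/(9218 - 2568/((-75/1))) + 29956/20025 = -22652/(9218 - 2568/((-75*1))) + 29956/20025 = -22652/(9218 - 2568/(-75)) + 29956/20025 = -22652/(9218 - 2568*(-1/75)) + 29956/20025 = -22652/(9218 + 856/25) + 29956/20025 = -22652/231306/25 + 29956/20025 = -22652*25/231306 + 29956/20025 = -283150/115653 + 29956/20025 = -735192494/771983775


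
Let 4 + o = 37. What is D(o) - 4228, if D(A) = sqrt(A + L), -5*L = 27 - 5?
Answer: -4228 + sqrt(715)/5 ≈ -4222.7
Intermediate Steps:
L = -22/5 (L = -(27 - 5)/5 = -1/5*22 = -22/5 ≈ -4.4000)
o = 33 (o = -4 + 37 = 33)
D(A) = sqrt(-22/5 + A) (D(A) = sqrt(A - 22/5) = sqrt(-22/5 + A))
D(o) - 4228 = sqrt(-110 + 25*33)/5 - 4228 = sqrt(-110 + 825)/5 - 4228 = sqrt(715)/5 - 4228 = -4228 + sqrt(715)/5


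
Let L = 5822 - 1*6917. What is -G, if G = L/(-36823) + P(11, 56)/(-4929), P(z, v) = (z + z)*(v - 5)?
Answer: 11972717/60500189 ≈ 0.19790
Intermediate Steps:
P(z, v) = 2*z*(-5 + v) (P(z, v) = (2*z)*(-5 + v) = 2*z*(-5 + v))
L = -1095 (L = 5822 - 6917 = -1095)
G = -11972717/60500189 (G = -1095/(-36823) + (2*11*(-5 + 56))/(-4929) = -1095*(-1/36823) + (2*11*51)*(-1/4929) = 1095/36823 + 1122*(-1/4929) = 1095/36823 - 374/1643 = -11972717/60500189 ≈ -0.19790)
-G = -1*(-11972717/60500189) = 11972717/60500189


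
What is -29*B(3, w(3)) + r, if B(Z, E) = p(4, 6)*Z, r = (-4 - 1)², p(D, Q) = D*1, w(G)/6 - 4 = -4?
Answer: -323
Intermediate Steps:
w(G) = 0 (w(G) = 24 + 6*(-4) = 24 - 24 = 0)
p(D, Q) = D
r = 25 (r = (-5)² = 25)
B(Z, E) = 4*Z
-29*B(3, w(3)) + r = -116*3 + 25 = -29*12 + 25 = -348 + 25 = -323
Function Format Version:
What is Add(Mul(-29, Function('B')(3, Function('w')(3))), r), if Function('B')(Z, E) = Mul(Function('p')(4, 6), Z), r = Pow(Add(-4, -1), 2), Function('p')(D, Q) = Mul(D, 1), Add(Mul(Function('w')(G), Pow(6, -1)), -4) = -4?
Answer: -323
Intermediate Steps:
Function('w')(G) = 0 (Function('w')(G) = Add(24, Mul(6, -4)) = Add(24, -24) = 0)
Function('p')(D, Q) = D
r = 25 (r = Pow(-5, 2) = 25)
Function('B')(Z, E) = Mul(4, Z)
Add(Mul(-29, Function('B')(3, Function('w')(3))), r) = Add(Mul(-29, Mul(4, 3)), 25) = Add(Mul(-29, 12), 25) = Add(-348, 25) = -323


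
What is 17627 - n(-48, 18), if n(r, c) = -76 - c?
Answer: 17721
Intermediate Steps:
17627 - n(-48, 18) = 17627 - (-76 - 1*18) = 17627 - (-76 - 18) = 17627 - 1*(-94) = 17627 + 94 = 17721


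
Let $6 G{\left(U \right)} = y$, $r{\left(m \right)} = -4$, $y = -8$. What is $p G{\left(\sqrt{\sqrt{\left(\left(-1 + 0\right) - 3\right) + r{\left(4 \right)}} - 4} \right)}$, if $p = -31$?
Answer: $\frac{124}{3} \approx 41.333$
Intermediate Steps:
$G{\left(U \right)} = - \frac{4}{3}$ ($G{\left(U \right)} = \frac{1}{6} \left(-8\right) = - \frac{4}{3}$)
$p G{\left(\sqrt{\sqrt{\left(\left(-1 + 0\right) - 3\right) + r{\left(4 \right)}} - 4} \right)} = \left(-31\right) \left(- \frac{4}{3}\right) = \frac{124}{3}$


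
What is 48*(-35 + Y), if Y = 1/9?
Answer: -5024/3 ≈ -1674.7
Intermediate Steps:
Y = ⅑ ≈ 0.11111
48*(-35 + Y) = 48*(-35 + ⅑) = 48*(-314/9) = -5024/3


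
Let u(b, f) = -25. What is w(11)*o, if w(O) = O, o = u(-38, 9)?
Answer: -275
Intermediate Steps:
o = -25
w(11)*o = 11*(-25) = -275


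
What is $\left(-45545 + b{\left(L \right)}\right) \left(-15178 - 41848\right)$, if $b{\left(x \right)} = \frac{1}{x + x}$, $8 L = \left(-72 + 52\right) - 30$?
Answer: $\frac{64931343302}{25} \approx 2.5973 \cdot 10^{9}$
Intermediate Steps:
$L = - \frac{25}{4}$ ($L = \frac{\left(-72 + 52\right) - 30}{8} = \frac{-20 - 30}{8} = \frac{1}{8} \left(-50\right) = - \frac{25}{4} \approx -6.25$)
$b{\left(x \right)} = \frac{1}{2 x}$
$\left(-45545 + b{\left(L \right)}\right) \left(-15178 - 41848\right) = \left(-45545 + \frac{1}{2 \left(- \frac{25}{4}\right)}\right) \left(-15178 - 41848\right) = \left(-45545 + \frac{1}{2} \left(- \frac{4}{25}\right)\right) \left(-57026\right) = \left(-45545 - \frac{2}{25}\right) \left(-57026\right) = \left(- \frac{1138627}{25}\right) \left(-57026\right) = \frac{64931343302}{25}$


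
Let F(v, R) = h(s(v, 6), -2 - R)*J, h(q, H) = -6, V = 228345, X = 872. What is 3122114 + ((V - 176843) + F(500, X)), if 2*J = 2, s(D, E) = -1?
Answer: 3173610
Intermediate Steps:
J = 1 (J = (1/2)*2 = 1)
F(v, R) = -6 (F(v, R) = -6*1 = -6)
3122114 + ((V - 176843) + F(500, X)) = 3122114 + ((228345 - 176843) - 6) = 3122114 + (51502 - 6) = 3122114 + 51496 = 3173610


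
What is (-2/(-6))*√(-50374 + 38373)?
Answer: I*√12001/3 ≈ 36.516*I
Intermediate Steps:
(-2/(-6))*√(-50374 + 38373) = (-2*(-⅙))*√(-12001) = (I*√12001)/3 = I*√12001/3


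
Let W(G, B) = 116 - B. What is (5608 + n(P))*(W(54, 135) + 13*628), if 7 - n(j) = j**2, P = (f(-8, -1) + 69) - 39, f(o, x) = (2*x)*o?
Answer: 28499355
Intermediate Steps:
f(o, x) = 2*o*x
P = 46 (P = (2*(-8)*(-1) + 69) - 39 = (16 + 69) - 39 = 85 - 39 = 46)
n(j) = 7 - j**2
(5608 + n(P))*(W(54, 135) + 13*628) = (5608 + (7 - 1*46**2))*((116 - 1*135) + 13*628) = (5608 + (7 - 1*2116))*((116 - 135) + 8164) = (5608 + (7 - 2116))*(-19 + 8164) = (5608 - 2109)*8145 = 3499*8145 = 28499355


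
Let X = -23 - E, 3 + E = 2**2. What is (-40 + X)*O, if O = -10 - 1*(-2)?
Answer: 512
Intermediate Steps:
O = -8 (O = -10 + 2 = -8)
E = 1 (E = -3 + 2**2 = -3 + 4 = 1)
X = -24 (X = -23 - 1*1 = -23 - 1 = -24)
(-40 + X)*O = (-40 - 24)*(-8) = -64*(-8) = 512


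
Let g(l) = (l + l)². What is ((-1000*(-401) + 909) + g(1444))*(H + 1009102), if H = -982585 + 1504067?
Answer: 13381058682552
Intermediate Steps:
H = 521482
g(l) = 4*l² (g(l) = (2*l)² = 4*l²)
((-1000*(-401) + 909) + g(1444))*(H + 1009102) = ((-1000*(-401) + 909) + 4*1444²)*(521482 + 1009102) = ((401000 + 909) + 4*2085136)*1530584 = (401909 + 8340544)*1530584 = 8742453*1530584 = 13381058682552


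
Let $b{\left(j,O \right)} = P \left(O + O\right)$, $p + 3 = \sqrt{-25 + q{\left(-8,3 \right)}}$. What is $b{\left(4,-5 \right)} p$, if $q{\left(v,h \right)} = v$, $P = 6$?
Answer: $180 - 60 i \sqrt{33} \approx 180.0 - 344.67 i$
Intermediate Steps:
$p = -3 + i \sqrt{33}$ ($p = -3 + \sqrt{-25 - 8} = -3 + \sqrt{-33} = -3 + i \sqrt{33} \approx -3.0 + 5.7446 i$)
$b{\left(j,O \right)} = 12 O$ ($b{\left(j,O \right)} = 6 \left(O + O\right) = 6 \cdot 2 O = 12 O$)
$b{\left(4,-5 \right)} p = 12 \left(-5\right) \left(-3 + i \sqrt{33}\right) = - 60 \left(-3 + i \sqrt{33}\right) = 180 - 60 i \sqrt{33}$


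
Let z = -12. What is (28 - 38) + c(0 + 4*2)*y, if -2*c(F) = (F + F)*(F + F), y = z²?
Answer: -18442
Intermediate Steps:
y = 144 (y = (-12)² = 144)
c(F) = -2*F² (c(F) = -(F + F)*(F + F)/2 = -2*F*2*F/2 = -2*F²)
(28 - 38) + c(0 + 4*2)*y = (28 - 38) - 2*(0 + 4*2)²*144 = -10 - 2*(0 + 8)²*144 = -10 - 2*8²*144 = -10 - 2*64*144 = -10 - 128*144 = -10 - 18432 = -18442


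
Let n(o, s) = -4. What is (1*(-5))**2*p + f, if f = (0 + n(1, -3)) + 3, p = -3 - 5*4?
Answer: -576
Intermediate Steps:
p = -23 (p = -3 - 20 = -23)
f = -1 (f = (0 - 4) + 3 = -4 + 3 = -1)
(1*(-5))**2*p + f = (1*(-5))**2*(-23) - 1 = (-5)**2*(-23) - 1 = 25*(-23) - 1 = -575 - 1 = -576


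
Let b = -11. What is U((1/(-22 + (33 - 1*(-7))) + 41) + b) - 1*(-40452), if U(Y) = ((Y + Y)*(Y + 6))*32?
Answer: 8894356/81 ≈ 1.0981e+5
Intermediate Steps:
U(Y) = 64*Y*(6 + Y) (U(Y) = ((2*Y)*(6 + Y))*32 = (2*Y*(6 + Y))*32 = 64*Y*(6 + Y))
U((1/(-22 + (33 - 1*(-7))) + 41) + b) - 1*(-40452) = 64*((1/(-22 + (33 - 1*(-7))) + 41) - 11)*(6 + ((1/(-22 + (33 - 1*(-7))) + 41) - 11)) - 1*(-40452) = 64*((1/(-22 + (33 + 7)) + 41) - 11)*(6 + ((1/(-22 + (33 + 7)) + 41) - 11)) + 40452 = 64*((1/(-22 + 40) + 41) - 11)*(6 + ((1/(-22 + 40) + 41) - 11)) + 40452 = 64*((1/18 + 41) - 11)*(6 + ((1/18 + 41) - 11)) + 40452 = 64*(739/18 - 11)*(6 + (739/18 - 11)) + 40452 = 64*(541/18)*(6 + 541/18) + 40452 = 64*(541/18)*(649/18) + 40452 = 5617744/81 + 40452 = 8894356/81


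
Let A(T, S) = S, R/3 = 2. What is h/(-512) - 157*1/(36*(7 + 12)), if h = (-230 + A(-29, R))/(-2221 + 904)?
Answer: -276091/1201104 ≈ -0.22986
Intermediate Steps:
R = 6 (R = 3*2 = 6)
h = 224/1317 (h = (-230 + 6)/(-2221 + 904) = -224/(-1317) = -224*(-1/1317) = 224/1317 ≈ 0.17008)
h/(-512) - 157*1/(36*(7 + 12)) = (224/1317)/(-512) - 157*1/(36*(7 + 12)) = (224/1317)*(-1/512) - 157/(36*19) = -7/21072 - 157/684 = -276091/1201104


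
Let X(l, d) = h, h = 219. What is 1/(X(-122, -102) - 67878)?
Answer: -1/67659 ≈ -1.4780e-5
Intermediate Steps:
X(l, d) = 219
1/(X(-122, -102) - 67878) = 1/(219 - 67878) = 1/(-67659) = -1/67659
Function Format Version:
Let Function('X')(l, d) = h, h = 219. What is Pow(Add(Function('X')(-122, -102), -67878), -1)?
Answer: Rational(-1, 67659) ≈ -1.4780e-5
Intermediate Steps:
Function('X')(l, d) = 219
Pow(Add(Function('X')(-122, -102), -67878), -1) = Pow(Add(219, -67878), -1) = Pow(-67659, -1) = Rational(-1, 67659)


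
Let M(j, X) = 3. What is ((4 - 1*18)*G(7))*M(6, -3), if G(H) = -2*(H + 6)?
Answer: 1092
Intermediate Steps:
G(H) = -12 - 2*H (G(H) = -2*(6 + H) = -12 - 2*H)
((4 - 1*18)*G(7))*M(6, -3) = ((4 - 1*18)*(-12 - 2*7))*3 = ((4 - 18)*(-12 - 14))*3 = -14*(-26)*3 = 364*3 = 1092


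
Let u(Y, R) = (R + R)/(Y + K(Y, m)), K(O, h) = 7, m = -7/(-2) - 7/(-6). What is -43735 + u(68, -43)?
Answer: -3280211/75 ≈ -43736.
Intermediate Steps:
m = 14/3 (m = -7*(-½) - 7*(-⅙) = 7/2 + 7/6 = 14/3 ≈ 4.6667)
u(Y, R) = 2*R/(7 + Y) (u(Y, R) = (R + R)/(Y + 7) = (2*R)/(7 + Y) = 2*R/(7 + Y))
-43735 + u(68, -43) = -43735 + 2*(-43)/(7 + 68) = -43735 + 2*(-43)/75 = -43735 + 2*(-43)*(1/75) = -43735 - 86/75 = -3280211/75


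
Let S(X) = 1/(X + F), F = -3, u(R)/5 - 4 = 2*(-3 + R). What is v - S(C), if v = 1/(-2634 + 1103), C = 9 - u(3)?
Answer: 1517/21434 ≈ 0.070775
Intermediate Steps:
u(R) = -10 + 10*R (u(R) = 20 + 5*(2*(-3 + R)) = 20 + 5*(-6 + 2*R) = 20 + (-30 + 10*R) = -10 + 10*R)
C = -11 (C = 9 - (-10 + 10*3) = 9 - (-10 + 30) = 9 - 1*20 = 9 - 20 = -11)
S(X) = 1/(-3 + X) (S(X) = 1/(X - 3) = 1/(-3 + X))
v = -1/1531 (v = 1/(-1531) = -1/1531 ≈ -0.00065317)
v - S(C) = -1/1531 - 1/(-3 - 11) = -1/1531 - 1/(-14) = -1/1531 - 1*(-1/14) = -1/1531 + 1/14 = 1517/21434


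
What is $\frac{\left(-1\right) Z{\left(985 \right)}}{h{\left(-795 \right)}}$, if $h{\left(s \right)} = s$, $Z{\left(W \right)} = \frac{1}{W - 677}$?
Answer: $\frac{1}{244860} \approx 4.084 \cdot 10^{-6}$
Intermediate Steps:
$Z{\left(W \right)} = \frac{1}{-677 + W}$
$\frac{\left(-1\right) Z{\left(985 \right)}}{h{\left(-795 \right)}} = \frac{\left(-1\right) \frac{1}{-677 + 985}}{-795} = - \frac{1}{308} \left(- \frac{1}{795}\right) = \left(-1\right) \frac{1}{308} \left(- \frac{1}{795}\right) = \left(- \frac{1}{308}\right) \left(- \frac{1}{795}\right) = \frac{1}{244860}$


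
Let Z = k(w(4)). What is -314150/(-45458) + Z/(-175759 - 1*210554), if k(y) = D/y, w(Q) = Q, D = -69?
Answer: 80907342067/11707344236 ≈ 6.9108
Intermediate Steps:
k(y) = -69/y
Z = -69/4 ≈ -17.250
-314150/(-45458) + Z/(-175759 - 1*210554) = -314150/(-45458) - 69/(4*(-175759 - 1*210554)) = -314150*(-1/45458) - 69/(4*(-175759 - 210554)) = 157075/22729 - 69/4/(-386313) = 157075/22729 - 69/4*(-1/386313) = 157075/22729 + 23/515084 = 80907342067/11707344236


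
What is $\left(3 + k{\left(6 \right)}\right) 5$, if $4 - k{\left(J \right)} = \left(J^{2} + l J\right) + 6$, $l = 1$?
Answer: $-205$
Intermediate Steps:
$k{\left(J \right)} = -2 - J - J^{2}$ ($k{\left(J \right)} = 4 - \left(\left(J^{2} + 1 J\right) + 6\right) = 4 - \left(\left(J^{2} + J\right) + 6\right) = 4 - \left(\left(J + J^{2}\right) + 6\right) = 4 - \left(6 + J + J^{2}\right) = -2 - J - J^{2}$)
$\left(3 + k{\left(6 \right)}\right) 5 = \left(3 - 44\right) 5 = \left(-41\right) 5 = -205$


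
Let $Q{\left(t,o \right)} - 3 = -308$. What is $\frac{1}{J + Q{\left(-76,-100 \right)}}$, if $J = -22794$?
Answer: $- \frac{1}{23099} \approx -4.3292 \cdot 10^{-5}$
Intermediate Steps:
$Q{\left(t,o \right)} = -305$ ($Q{\left(t,o \right)} = 3 - 308 = -305$)
$\frac{1}{J + Q{\left(-76,-100 \right)}} = \frac{1}{-22794 - 305} = \frac{1}{-23099} = - \frac{1}{23099}$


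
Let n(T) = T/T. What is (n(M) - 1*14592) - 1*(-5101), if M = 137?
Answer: -9490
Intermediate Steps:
n(T) = 1
(n(M) - 1*14592) - 1*(-5101) = (1 - 1*14592) - 1*(-5101) = (1 - 14592) + 5101 = -14591 + 5101 = -9490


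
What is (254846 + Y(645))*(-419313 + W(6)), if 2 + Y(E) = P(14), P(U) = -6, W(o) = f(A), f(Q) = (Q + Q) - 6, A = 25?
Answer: -106845673422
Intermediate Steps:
f(Q) = -6 + 2*Q (f(Q) = 2*Q - 6 = -6 + 2*Q)
W(o) = 44 (W(o) = -6 + 2*25 = -6 + 50 = 44)
Y(E) = -8 (Y(E) = -2 - 6 = -8)
(254846 + Y(645))*(-419313 + W(6)) = (254846 - 8)*(-419313 + 44) = 254838*(-419269) = -106845673422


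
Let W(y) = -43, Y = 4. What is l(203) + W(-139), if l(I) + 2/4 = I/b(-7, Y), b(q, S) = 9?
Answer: -377/18 ≈ -20.944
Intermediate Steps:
l(I) = -1/2 + I/9
l(203) + W(-139) = (-1/2 + (1/9)*203) - 43 = (-1/2 + 203/9) - 43 = 397/18 - 43 = -377/18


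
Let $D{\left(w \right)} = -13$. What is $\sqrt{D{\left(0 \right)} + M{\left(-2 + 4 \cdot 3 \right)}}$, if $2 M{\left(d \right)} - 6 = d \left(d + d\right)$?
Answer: $3 \sqrt{10} \approx 9.4868$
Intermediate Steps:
$M{\left(d \right)} = 3 + d^{2}$ ($M{\left(d \right)} = 3 + \frac{d \left(d + d\right)}{2} = 3 + \frac{d 2 d}{2} = 3 + \frac{2 d^{2}}{2} = 3 + d^{2}$)
$\sqrt{D{\left(0 \right)} + M{\left(-2 + 4 \cdot 3 \right)}} = \sqrt{-13 + \left(3 + \left(-2 + 4 \cdot 3\right)^{2}\right)} = \sqrt{-13 + \left(3 + \left(-2 + 12\right)^{2}\right)} = \sqrt{-13 + \left(3 + 10^{2}\right)} = \sqrt{-13 + \left(3 + 100\right)} = \sqrt{-13 + 103} = \sqrt{90} = 3 \sqrt{10}$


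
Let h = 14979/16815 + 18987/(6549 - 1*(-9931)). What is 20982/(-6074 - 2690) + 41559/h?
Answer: 672789435475947/33076523522 ≈ 20340.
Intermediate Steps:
h = 7548271/3694816 (h = 14979*(1/16815) + 18987/(6549 + 9931) = 4993/5605 + 18987/16480 = 7548271/3694816 ≈ 2.0429)
20982/(-6074 - 2690) + 41559/h = 20982/(-6074 - 2690) + 41559/(7548271/3694816) = 20982/(-8764) + 41559*(3694816/7548271) = 20982*(-1/8764) + 153552858144/7548271 = -10491/4382 + 153552858144/7548271 = 672789435475947/33076523522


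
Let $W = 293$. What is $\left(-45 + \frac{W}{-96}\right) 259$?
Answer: $- \frac{1194767}{96} \approx -12445.0$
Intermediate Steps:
$\left(-45 + \frac{W}{-96}\right) 259 = \left(-45 + \frac{293}{-96}\right) 259 = \left(-45 + 293 \left(- \frac{1}{96}\right)\right) 259 = \left(-45 - \frac{293}{96}\right) 259 = \left(- \frac{4613}{96}\right) 259 = - \frac{1194767}{96}$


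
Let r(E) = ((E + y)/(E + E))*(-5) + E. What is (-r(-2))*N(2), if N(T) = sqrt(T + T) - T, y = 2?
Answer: 0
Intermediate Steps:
N(T) = -T + sqrt(2)*sqrt(T) (N(T) = sqrt(2*T) - T = sqrt(2)*sqrt(T) - T = -T + sqrt(2)*sqrt(T))
r(E) = E - 5*(2 + E)/(2*E) (r(E) = ((E + 2)/(E + E))*(-5) + E = ((2 + E)/((2*E)))*(-5) + E = ((2 + E)*(1/(2*E)))*(-5) + E = ((2 + E)/(2*E))*(-5) + E = -5*(2 + E)/(2*E) + E = E - 5*(2 + E)/(2*E))
(-r(-2))*N(2) = (-(-5/2 - 2 - 5/(-2)))*(-1*2 + sqrt(2)*sqrt(2)) = (-(-5/2 - 2 - 5*(-1/2)))*(-2 + 2) = -(-5/2 - 2 + 5/2)*0 = -1*(-2)*0 = 2*0 = 0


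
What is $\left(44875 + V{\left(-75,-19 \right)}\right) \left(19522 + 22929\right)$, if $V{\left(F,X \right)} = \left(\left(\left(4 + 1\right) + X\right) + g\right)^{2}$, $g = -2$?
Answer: $1915856081$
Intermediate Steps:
$V{\left(F,X \right)} = \left(3 + X\right)^{2}$ ($V{\left(F,X \right)} = \left(\left(\left(4 + 1\right) + X\right) - 2\right)^{2} = \left(\left(5 + X\right) - 2\right)^{2} = \left(3 + X\right)^{2}$)
$\left(44875 + V{\left(-75,-19 \right)}\right) \left(19522 + 22929\right) = \left(44875 + \left(3 - 19\right)^{2}\right) \left(19522 + 22929\right) = \left(44875 + \left(-16\right)^{2}\right) 42451 = \left(44875 + 256\right) 42451 = 45131 \cdot 42451 = 1915856081$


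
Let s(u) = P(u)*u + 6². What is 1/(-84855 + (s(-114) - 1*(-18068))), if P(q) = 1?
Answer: -1/66865 ≈ -1.4956e-5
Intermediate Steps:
s(u) = 36 + u (s(u) = 1*u + 6² = u + 36 = 36 + u)
1/(-84855 + (s(-114) - 1*(-18068))) = 1/(-84855 + ((36 - 114) - 1*(-18068))) = 1/(-84855 + (-78 + 18068)) = 1/(-84855 + 17990) = 1/(-66865) = -1/66865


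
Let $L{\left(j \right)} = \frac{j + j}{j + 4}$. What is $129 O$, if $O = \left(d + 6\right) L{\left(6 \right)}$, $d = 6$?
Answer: $\frac{9288}{5} \approx 1857.6$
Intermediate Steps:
$L{\left(j \right)} = \frac{2 j}{4 + j}$
$O = \frac{72}{5}$ ($O = \left(6 + 6\right) 2 \cdot 6 \frac{1}{4 + 6} = 12 \cdot 2 \cdot 6 \cdot \frac{1}{10} = 12 \cdot \frac{6}{5} = \frac{72}{5} \approx 14.4$)
$129 O = 129 \cdot \frac{72}{5} = \frac{9288}{5}$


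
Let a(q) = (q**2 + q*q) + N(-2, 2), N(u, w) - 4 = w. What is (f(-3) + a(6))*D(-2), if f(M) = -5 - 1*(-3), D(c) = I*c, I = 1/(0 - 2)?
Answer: 76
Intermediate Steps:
I = -1/2 (I = 1/(-2) = -1/2 ≈ -0.50000)
N(u, w) = 4 + w
D(c) = -c/2
f(M) = -2 (f(M) = -5 + 3 = -2)
a(q) = 6 + 2*q**2 (a(q) = (q**2 + q*q) + (4 + 2) = (q**2 + q**2) + 6 = 2*q**2 + 6 = 6 + 2*q**2)
(f(-3) + a(6))*D(-2) = (-2 + (6 + 2*6**2))*(-1/2*(-2)) = (-2 + (6 + 2*36))*1 = (-2 + (6 + 72))*1 = (-2 + 78)*1 = 76*1 = 76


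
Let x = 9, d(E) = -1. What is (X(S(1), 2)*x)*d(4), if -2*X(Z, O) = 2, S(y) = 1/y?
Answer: 9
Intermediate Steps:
X(Z, O) = -1 (X(Z, O) = -½*2 = -1)
(X(S(1), 2)*x)*d(4) = -1*9*(-1) = -9*(-1) = 9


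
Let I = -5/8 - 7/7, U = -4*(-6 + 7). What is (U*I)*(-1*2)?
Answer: -13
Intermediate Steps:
U = -4 (U = -4*1 = -4)
I = -13/8 (I = -5*1/8 - 7*1/7 = -5/8 - 1 = -13/8 ≈ -1.6250)
(U*I)*(-1*2) = (-4*(-13/8))*(-1*2) = (13/2)*(-2) = -13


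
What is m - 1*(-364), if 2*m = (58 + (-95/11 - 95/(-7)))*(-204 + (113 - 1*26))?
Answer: -255463/77 ≈ -3317.7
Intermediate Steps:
m = -283491/77 (m = ((58 + (-95/11 - 95/(-7)))*(-204 + (113 - 1*26)))/2 = ((58 + (-95*1/11 - 95*(-⅐)))*(-204 + (113 - 26)))/2 = ((58 + (-95/11 + 95/7))*(-204 + 87))/2 = ((58 + 380/77)*(-117))/2 = ((4846/77)*(-117))/2 = (½)*(-566982/77) = -283491/77 ≈ -3681.7)
m - 1*(-364) = -283491/77 - 1*(-364) = -283491/77 + 364 = -255463/77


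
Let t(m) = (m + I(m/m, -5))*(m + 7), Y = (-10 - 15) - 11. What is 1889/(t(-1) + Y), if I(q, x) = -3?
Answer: -1889/60 ≈ -31.483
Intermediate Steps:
Y = -36 (Y = -25 - 11 = -36)
t(m) = (-3 + m)*(7 + m) (t(m) = (m - 3)*(m + 7) = (-3 + m)*(7 + m))
1889/(t(-1) + Y) = 1889/((-21 + (-1)² + 4*(-1)) - 36) = 1889/((-21 + 1 - 4) - 36) = 1889/(-24 - 36) = 1889/(-60) = -1/60*1889 = -1889/60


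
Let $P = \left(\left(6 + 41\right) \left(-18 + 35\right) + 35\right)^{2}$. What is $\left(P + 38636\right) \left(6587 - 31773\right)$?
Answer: $-18491359712$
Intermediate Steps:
$P = 695556$ ($P = \left(47 \cdot 17 + 35\right)^{2} = \left(799 + 35\right)^{2} = 834^{2} = 695556$)
$\left(P + 38636\right) \left(6587 - 31773\right) = \left(695556 + 38636\right) \left(6587 - 31773\right) = 734192 \left(-25186\right) = -18491359712$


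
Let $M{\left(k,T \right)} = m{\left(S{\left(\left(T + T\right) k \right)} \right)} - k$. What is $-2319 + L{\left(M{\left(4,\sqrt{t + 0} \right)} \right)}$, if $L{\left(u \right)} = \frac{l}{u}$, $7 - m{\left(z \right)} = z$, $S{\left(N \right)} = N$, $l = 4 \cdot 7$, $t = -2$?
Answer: $- \frac{317619}{137} + \frac{224 i \sqrt{2}}{137} \approx -2318.4 + 2.3123 i$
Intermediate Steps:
$l = 28$
$m{\left(z \right)} = 7 - z$
$M{\left(k,T \right)} = 7 - k - 2 T k$ ($M{\left(k,T \right)} = \left(7 - \left(T + T\right) k\right) - k = \left(7 - 2 T k\right) - k = 7 - k - 2 T k$)
$L{\left(u \right)} = \frac{28}{u}$
$-2319 + L{\left(M{\left(4,\sqrt{t + 0} \right)} \right)} = -2319 + \frac{28}{7 - 4 - 2 \sqrt{-2 + 0} \cdot 4} = -2319 + \frac{28}{7 - 4 - 2 \sqrt{-2} \cdot 4} = -2319 + \frac{28}{7 - 4 - 2 i \sqrt{2} \cdot 4} = -2319 + \frac{28}{7 - 4 - 8 i \sqrt{2}} = -2319 + \frac{28}{3 - 8 i \sqrt{2}}$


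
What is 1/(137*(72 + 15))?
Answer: 1/11919 ≈ 8.3900e-5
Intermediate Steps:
1/(137*(72 + 15)) = 1/(137*87) = 1/11919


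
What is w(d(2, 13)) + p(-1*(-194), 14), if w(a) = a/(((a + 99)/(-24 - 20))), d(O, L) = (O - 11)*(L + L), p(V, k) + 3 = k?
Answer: -979/15 ≈ -65.267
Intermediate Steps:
p(V, k) = -3 + k
d(O, L) = 2*L*(-11 + O) (d(O, L) = (-11 + O)*(2*L) = 2*L*(-11 + O))
w(a) = a/(-9/4 - a/44) (w(a) = a/(((99 + a)/(-44))) = a/(((99 + a)*(-1/44))) = a/(-9/4 - a/44))
w(d(2, 13)) + p(-1*(-194), 14) = -44*2*13*(-11 + 2)/(99 + 2*13*(-11 + 2)) + (-3 + 14) = -44*2*13*(-9)/(99 + 2*13*(-9)) + 11 = -44*(-234)/(99 - 234) + 11 = -44*(-234)/(-135) + 11 = -44*(-234)*(-1/135) + 11 = -1144/15 + 11 = -979/15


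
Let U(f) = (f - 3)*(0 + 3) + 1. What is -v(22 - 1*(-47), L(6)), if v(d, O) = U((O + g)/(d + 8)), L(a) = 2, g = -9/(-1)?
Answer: 53/7 ≈ 7.5714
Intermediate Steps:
g = 9 (g = -9*(-1) = 9)
U(f) = -8 + 3*f (U(f) = (-3 + f)*3 + 1 = (-9 + 3*f) + 1 = -8 + 3*f)
v(d, O) = -8 + 3*(9 + O)/(8 + d) (v(d, O) = -8 + 3*((O + 9)/(d + 8)) = -8 + 3*((9 + O)/(8 + d)) = -8 + 3*(9 + O)/(8 + d))
-v(22 - 1*(-47), L(6)) = -(-37 - 8*(22 - 1*(-47)) + 3*2)/(8 + (22 - 1*(-47))) = -(-37 - 8*(22 + 47) + 6)/(8 + (22 + 47)) = -(-37 - 8*69 + 6)/(8 + 69) = -(-37 - 552 + 6)/77 = -(-583)/77 = -1*(-53/7) = 53/7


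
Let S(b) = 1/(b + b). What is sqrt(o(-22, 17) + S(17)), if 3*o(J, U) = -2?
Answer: I*sqrt(6630)/102 ≈ 0.79828*I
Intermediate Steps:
S(b) = 1/(2*b)
o(J, U) = -2/3 (o(J, U) = (1/3)*(-2) = -2/3)
sqrt(o(-22, 17) + S(17)) = sqrt(-2/3 + (1/2)/17) = sqrt(-2/3 + (1/2)*(1/17)) = sqrt(-2/3 + 1/34) = sqrt(-65/102) = I*sqrt(6630)/102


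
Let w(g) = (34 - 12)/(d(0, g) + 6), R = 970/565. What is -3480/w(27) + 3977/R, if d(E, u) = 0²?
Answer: 30083/22 ≈ 1367.4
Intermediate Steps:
d(E, u) = 0
R = 194/113 (R = 970*(1/565) = 194/113 ≈ 1.7168)
w(g) = 11/3 (w(g) = (34 - 12)/(0 + 6) = 22/6 = 22*(⅙) = 11/3)
-3480/w(27) + 3977/R = -3480/11/3 + 3977/(194/113) = -3480*3/11 + 3977*(113/194) = -10440/11 + 4633/2 = 30083/22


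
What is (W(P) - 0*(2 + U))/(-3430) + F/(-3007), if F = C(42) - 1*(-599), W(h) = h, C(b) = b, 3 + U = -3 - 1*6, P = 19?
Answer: -2255763/10314010 ≈ -0.21871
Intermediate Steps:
U = -12 (U = -3 + (-3 - 1*6) = -3 + (-3 - 6) = -3 - 9 = -12)
F = 641 (F = 42 - 1*(-599) = 42 + 599 = 641)
(W(P) - 0*(2 + U))/(-3430) + F/(-3007) = (19 - 0*(2 - 12))/(-3430) + 641/(-3007) = (19 - 0*(-10))*(-1/3430) + 641*(-1/3007) = (19 - 1*0)*(-1/3430) - 641/3007 = (19 + 0)*(-1/3430) - 641/3007 = 19*(-1/3430) - 641/3007 = -19/3430 - 641/3007 = -2255763/10314010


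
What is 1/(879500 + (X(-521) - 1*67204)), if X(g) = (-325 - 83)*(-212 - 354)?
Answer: 1/1043224 ≈ 9.5857e-7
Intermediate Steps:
X(g) = 230928 (X(g) = -408*(-566) = 230928)
1/(879500 + (X(-521) - 1*67204)) = 1/(879500 + (230928 - 1*67204)) = 1/(879500 + (230928 - 67204)) = 1/(879500 + 163724) = 1/1043224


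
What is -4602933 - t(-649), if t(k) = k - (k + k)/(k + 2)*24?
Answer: -2977646596/647 ≈ -4.6022e+6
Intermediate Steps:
t(k) = k - 48*k/(2 + k) (t(k) = k - (2*k)/(2 + k)*24 = k - 2*k/(2 + k)*24 = k - 48*k/(2 + k))
-4602933 - t(-649) = -4602933 - (-649)*(-46 - 649)/(2 - 649) = -4602933 - (-649)*(-695)/(-647) = -4602933 - (-649)*(-1)*(-695)/647 = -4602933 - 1*(-451055/647) = -4602933 + 451055/647 = -2977646596/647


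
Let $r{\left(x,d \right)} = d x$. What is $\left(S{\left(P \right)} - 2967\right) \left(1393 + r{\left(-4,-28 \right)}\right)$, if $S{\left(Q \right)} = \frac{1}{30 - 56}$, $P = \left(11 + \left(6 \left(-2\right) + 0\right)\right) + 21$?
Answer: $- \frac{116100215}{26} \approx -4.4654 \cdot 10^{6}$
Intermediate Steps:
$P = 20$ ($P = \left(11 + \left(-12 + 0\right)\right) + 21 = \left(11 - 12\right) + 21 = -1 + 21 = 20$)
$S{\left(Q \right)} = - \frac{1}{26}$ ($S{\left(Q \right)} = \frac{1}{-26} = - \frac{1}{26}$)
$\left(S{\left(P \right)} - 2967\right) \left(1393 + r{\left(-4,-28 \right)}\right) = \left(- \frac{1}{26} - 2967\right) \left(1393 - -112\right) = - \frac{77143 \left(1393 + 112\right)}{26} = \left(- \frac{77143}{26}\right) 1505 = - \frac{116100215}{26}$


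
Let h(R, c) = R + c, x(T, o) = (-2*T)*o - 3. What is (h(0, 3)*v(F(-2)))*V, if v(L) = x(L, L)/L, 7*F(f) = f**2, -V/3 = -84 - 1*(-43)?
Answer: -66051/28 ≈ -2359.0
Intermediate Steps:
x(T, o) = -3 - 2*T*o (x(T, o) = -2*T*o - 3 = -3 - 2*T*o)
V = 123 (V = -3*(-84 - 1*(-43)) = -3*(-84 + 43) = -3*(-41) = 123)
F(f) = f**2/7
v(L) = (-3 - 2*L**2)/L (v(L) = (-3 - 2*L*L)/L = (-3 - 2*L**2)/L)
(h(0, 3)*v(F(-2)))*V = ((0 + 3)*(-3/((1/7)*(-2)**2) - 2*(-2)**2/7))*123 = (3*(-3/((1/7)*4) - 2*4/7))*123 = (3*(-3/4/7 - 2*4/7))*123 = (3*(-3*7/4 - 8/7))*123 = (3*(-21/4 - 8/7))*123 = (3*(-179/28))*123 = -537/28*123 = -66051/28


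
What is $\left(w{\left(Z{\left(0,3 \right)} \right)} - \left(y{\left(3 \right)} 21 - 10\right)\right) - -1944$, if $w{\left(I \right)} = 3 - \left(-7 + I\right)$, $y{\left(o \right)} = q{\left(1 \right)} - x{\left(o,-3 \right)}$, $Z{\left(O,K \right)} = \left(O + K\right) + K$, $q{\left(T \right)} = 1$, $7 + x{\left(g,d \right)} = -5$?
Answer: $1685$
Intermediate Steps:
$x{\left(g,d \right)} = -12$ ($x{\left(g,d \right)} = -7 - 5 = -12$)
$Z{\left(O,K \right)} = O + 2 K$ ($Z{\left(O,K \right)} = \left(K + O\right) + K = O + 2 K$)
$y{\left(o \right)} = 13$ ($y{\left(o \right)} = 1 - -12 = 1 + 12 = 13$)
$w{\left(I \right)} = 10 - I$
$\left(w{\left(Z{\left(0,3 \right)} \right)} - \left(y{\left(3 \right)} 21 - 10\right)\right) - -1944 = \left(\left(10 - \left(0 + 2 \cdot 3\right)\right) - \left(13 \cdot 21 - 10\right)\right) - -1944 = \left(\left(10 - \left(0 + 6\right)\right) - \left(273 - 10\right)\right) + 1944 = \left(\left(10 - 6\right) - 263\right) + 1944 = \left(4 - 263\right) + 1944 = -259 + 1944 = 1685$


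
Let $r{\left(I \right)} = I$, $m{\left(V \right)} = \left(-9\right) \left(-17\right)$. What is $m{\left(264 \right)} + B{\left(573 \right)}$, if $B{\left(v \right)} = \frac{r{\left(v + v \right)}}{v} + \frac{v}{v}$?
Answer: $156$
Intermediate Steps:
$m{\left(V \right)} = 153$
$B{\left(v \right)} = 3$ ($B{\left(v \right)} = \frac{v + v}{v} + \frac{v}{v} = \frac{2 v}{v} + 1 = 2 + 1 = 3$)
$m{\left(264 \right)} + B{\left(573 \right)} = 153 + 3 = 156$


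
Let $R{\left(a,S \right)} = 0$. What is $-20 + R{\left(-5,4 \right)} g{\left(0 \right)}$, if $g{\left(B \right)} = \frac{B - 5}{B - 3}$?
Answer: $-20$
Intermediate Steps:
$g{\left(B \right)} = \frac{-5 + B}{-3 + B}$
$-20 + R{\left(-5,4 \right)} g{\left(0 \right)} = -20 + 0 \frac{-5 + 0}{-3 + 0} = -20 + 0 \frac{1}{-3} \left(-5\right) = -20 + 0 \left(\left(- \frac{1}{3}\right) \left(-5\right)\right) = -20 + 0 \cdot \frac{5}{3} = -20 + 0 = -20$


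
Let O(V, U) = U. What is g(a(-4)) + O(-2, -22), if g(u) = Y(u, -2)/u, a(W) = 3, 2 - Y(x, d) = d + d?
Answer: -20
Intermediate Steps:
Y(x, d) = 2 - 2*d (Y(x, d) = 2 - (d + d) = 2 - 2*d)
g(u) = 6/u (g(u) = (2 - 2*(-2))/u = (2 + 4)/u = 6/u)
g(a(-4)) + O(-2, -22) = 6/3 - 22 = 6*(⅓) - 22 = 2 - 22 = -20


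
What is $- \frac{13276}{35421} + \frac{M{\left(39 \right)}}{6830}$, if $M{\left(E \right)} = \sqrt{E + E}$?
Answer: $- \frac{13276}{35421} + \frac{\sqrt{78}}{6830} \approx -0.37351$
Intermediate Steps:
$M{\left(E \right)} = \sqrt{2} \sqrt{E}$ ($M{\left(E \right)} = \sqrt{2 E} = \sqrt{2} \sqrt{E}$)
$- \frac{13276}{35421} + \frac{M{\left(39 \right)}}{6830} = - \frac{13276}{35421} + \frac{\sqrt{2} \sqrt{39}}{6830} = \left(-13276\right) \frac{1}{35421} + \sqrt{78} \cdot \frac{1}{6830} = - \frac{13276}{35421} + \frac{\sqrt{78}}{6830}$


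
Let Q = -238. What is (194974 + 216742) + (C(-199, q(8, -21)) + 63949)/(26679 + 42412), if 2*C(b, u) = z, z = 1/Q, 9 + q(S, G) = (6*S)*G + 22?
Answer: 13540264633979/32887316 ≈ 4.1172e+5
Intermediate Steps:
q(S, G) = 13 + 6*G*S (q(S, G) = -9 + ((6*S)*G + 22) = -9 + (6*G*S + 22) = -9 + (22 + 6*G*S) = 13 + 6*G*S)
z = -1/238 (z = 1/(-238) = -1/238 ≈ -0.0042017)
C(b, u) = -1/476 (C(b, u) = (½)*(-1/238) = -1/476)
(194974 + 216742) + (C(-199, q(8, -21)) + 63949)/(26679 + 42412) = (194974 + 216742) + (-1/476 + 63949)/(26679 + 42412) = 411716 + (30439723/476)/69091 = 411716 + (30439723/476)*(1/69091) = 411716 + 30439723/32887316 = 13540264633979/32887316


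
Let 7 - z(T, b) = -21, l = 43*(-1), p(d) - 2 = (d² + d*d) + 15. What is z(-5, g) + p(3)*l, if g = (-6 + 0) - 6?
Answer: -1477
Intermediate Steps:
p(d) = 17 + 2*d² (p(d) = 2 + ((d² + d*d) + 15) = 2 + ((d² + d²) + 15) = 2 + (2*d² + 15) = 2 + (15 + 2*d²) = 17 + 2*d²)
l = -43
g = -12 (g = -6 - 6 = -12)
z(T, b) = 28 (z(T, b) = 7 - 1*(-21) = 7 + 21 = 28)
z(-5, g) + p(3)*l = 28 + (17 + 2*3²)*(-43) = 28 + (17 + 2*9)*(-43) = 28 + (17 + 18)*(-43) = 28 + 35*(-43) = 28 - 1505 = -1477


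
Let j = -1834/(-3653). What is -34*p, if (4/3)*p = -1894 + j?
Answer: 176382174/3653 ≈ 48284.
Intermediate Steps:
j = 1834/3653 (j = -1834*(-1/3653) = 1834/3653 ≈ 0.50205)
p = -5187711/3653 (p = 3*(-1894 + 1834/3653)/4 = (3/4)*(-6916948/3653) = -5187711/3653 ≈ -1420.1)
-34*p = -34*(-5187711/3653) = 176382174/3653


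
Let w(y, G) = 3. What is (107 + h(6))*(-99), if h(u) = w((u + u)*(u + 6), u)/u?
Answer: -21285/2 ≈ -10643.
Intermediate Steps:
h(u) = 3/u
(107 + h(6))*(-99) = (107 + 3/6)*(-99) = (107 + 3*(1/6))*(-99) = (107 + 1/2)*(-99) = (215/2)*(-99) = -21285/2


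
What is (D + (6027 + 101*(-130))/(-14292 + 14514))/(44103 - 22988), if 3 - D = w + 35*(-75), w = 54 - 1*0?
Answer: 112865/937506 ≈ 0.12039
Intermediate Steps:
w = 54 (w = 54 + 0 = 54)
D = 2574 (D = 3 - (54 + 35*(-75)) = 3 - (54 - 2625) = 3 - 1*(-2571) = 3 + 2571 = 2574)
(D + (6027 + 101*(-130))/(-14292 + 14514))/(44103 - 22988) = (2574 + (6027 + 101*(-130))/(-14292 + 14514))/(44103 - 22988) = (2574 + (6027 - 13130)/222)/21115 = (2574 - 7103*1/222)*(1/21115) = (2574 - 7103/222)*(1/21115) = (564325/222)*(1/21115) = 112865/937506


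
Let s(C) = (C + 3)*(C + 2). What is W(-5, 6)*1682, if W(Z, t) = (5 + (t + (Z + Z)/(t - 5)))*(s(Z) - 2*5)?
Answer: -6728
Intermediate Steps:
s(C) = (2 + C)*(3 + C) (s(C) = (3 + C)*(2 + C) = (2 + C)*(3 + C))
W(Z, t) = (-4 + Z**2 + 5*Z)*(5 + t + 2*Z/(-5 + t)) (W(Z, t) = (5 + (t + (Z + Z)/(t - 5)))*((6 + Z**2 + 5*Z) - 2*5) = (5 + (t + (2*Z)/(-5 + t)))*((6 + Z**2 + 5*Z) - 10) = (5 + (t + 2*Z/(-5 + t)))*(-4 + Z**2 + 5*Z) = (5 + t + 2*Z/(-5 + t))*(-4 + Z**2 + 5*Z) = (-4 + Z**2 + 5*Z)*(5 + t + 2*Z/(-5 + t)))
W(-5, 6)*1682 = ((100 - 133*(-5) - 15*(-5)**2 - 4*6**2 + 2*(-5)**3 + (-5)**2*6**2 + 5*(-5)*6**2)/(-5 + 6))*1682 = ((100 + 665 - 15*25 - 4*36 + 2*(-125) + 25*36 + 5*(-5)*36)/1)*1682 = (1*(100 + 665 - 375 - 144 - 250 + 900 - 900))*1682 = (1*(-4))*1682 = -4*1682 = -6728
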